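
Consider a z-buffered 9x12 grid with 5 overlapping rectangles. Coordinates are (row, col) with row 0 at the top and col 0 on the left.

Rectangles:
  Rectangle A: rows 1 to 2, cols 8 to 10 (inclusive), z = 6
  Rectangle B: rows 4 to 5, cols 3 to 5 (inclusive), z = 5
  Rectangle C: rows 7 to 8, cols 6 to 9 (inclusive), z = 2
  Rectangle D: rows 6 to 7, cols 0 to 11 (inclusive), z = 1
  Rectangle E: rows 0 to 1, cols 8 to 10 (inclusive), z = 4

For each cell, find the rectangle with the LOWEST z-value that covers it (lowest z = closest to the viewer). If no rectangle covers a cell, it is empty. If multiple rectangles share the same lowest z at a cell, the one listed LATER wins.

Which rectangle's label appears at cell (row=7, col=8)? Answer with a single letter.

Answer: D

Derivation:
Check cell (7,8):
  A: rows 1-2 cols 8-10 -> outside (row miss)
  B: rows 4-5 cols 3-5 -> outside (row miss)
  C: rows 7-8 cols 6-9 z=2 -> covers; best now C (z=2)
  D: rows 6-7 cols 0-11 z=1 -> covers; best now D (z=1)
  E: rows 0-1 cols 8-10 -> outside (row miss)
Winner: D at z=1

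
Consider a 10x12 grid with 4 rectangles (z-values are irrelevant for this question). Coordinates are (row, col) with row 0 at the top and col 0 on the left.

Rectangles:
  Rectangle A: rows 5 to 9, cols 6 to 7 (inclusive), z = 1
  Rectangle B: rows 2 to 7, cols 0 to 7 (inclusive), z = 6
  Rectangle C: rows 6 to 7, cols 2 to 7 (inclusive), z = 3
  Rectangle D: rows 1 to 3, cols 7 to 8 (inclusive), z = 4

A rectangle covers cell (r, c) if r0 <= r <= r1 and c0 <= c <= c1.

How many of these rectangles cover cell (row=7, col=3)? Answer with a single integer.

Check cell (7,3):
  A: rows 5-9 cols 6-7 -> outside (col miss)
  B: rows 2-7 cols 0-7 -> covers
  C: rows 6-7 cols 2-7 -> covers
  D: rows 1-3 cols 7-8 -> outside (row miss)
Count covering = 2

Answer: 2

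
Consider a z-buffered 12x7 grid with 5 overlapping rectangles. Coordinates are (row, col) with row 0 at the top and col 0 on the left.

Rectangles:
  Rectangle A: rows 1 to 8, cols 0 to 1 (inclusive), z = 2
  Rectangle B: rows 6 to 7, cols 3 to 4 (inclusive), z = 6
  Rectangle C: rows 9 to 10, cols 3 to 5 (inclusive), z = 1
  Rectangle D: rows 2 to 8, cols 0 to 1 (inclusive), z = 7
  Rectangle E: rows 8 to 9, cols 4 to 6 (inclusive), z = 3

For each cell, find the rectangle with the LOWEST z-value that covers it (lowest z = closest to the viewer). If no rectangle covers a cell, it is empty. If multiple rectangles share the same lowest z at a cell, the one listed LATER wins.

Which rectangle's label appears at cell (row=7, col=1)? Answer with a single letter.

Check cell (7,1):
  A: rows 1-8 cols 0-1 z=2 -> covers; best now A (z=2)
  B: rows 6-7 cols 3-4 -> outside (col miss)
  C: rows 9-10 cols 3-5 -> outside (row miss)
  D: rows 2-8 cols 0-1 z=7 -> covers; best now A (z=2)
  E: rows 8-9 cols 4-6 -> outside (row miss)
Winner: A at z=2

Answer: A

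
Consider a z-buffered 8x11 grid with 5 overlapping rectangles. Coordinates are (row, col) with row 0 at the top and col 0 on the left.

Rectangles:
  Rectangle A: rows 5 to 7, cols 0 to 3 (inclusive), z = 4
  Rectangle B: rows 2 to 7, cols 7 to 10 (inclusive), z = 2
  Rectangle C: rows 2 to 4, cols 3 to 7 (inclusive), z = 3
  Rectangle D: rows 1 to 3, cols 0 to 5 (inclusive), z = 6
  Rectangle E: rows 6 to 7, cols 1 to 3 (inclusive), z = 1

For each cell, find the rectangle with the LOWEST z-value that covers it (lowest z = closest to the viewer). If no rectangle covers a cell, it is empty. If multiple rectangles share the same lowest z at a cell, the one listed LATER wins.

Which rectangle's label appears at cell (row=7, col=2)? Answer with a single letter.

Answer: E

Derivation:
Check cell (7,2):
  A: rows 5-7 cols 0-3 z=4 -> covers; best now A (z=4)
  B: rows 2-7 cols 7-10 -> outside (col miss)
  C: rows 2-4 cols 3-7 -> outside (row miss)
  D: rows 1-3 cols 0-5 -> outside (row miss)
  E: rows 6-7 cols 1-3 z=1 -> covers; best now E (z=1)
Winner: E at z=1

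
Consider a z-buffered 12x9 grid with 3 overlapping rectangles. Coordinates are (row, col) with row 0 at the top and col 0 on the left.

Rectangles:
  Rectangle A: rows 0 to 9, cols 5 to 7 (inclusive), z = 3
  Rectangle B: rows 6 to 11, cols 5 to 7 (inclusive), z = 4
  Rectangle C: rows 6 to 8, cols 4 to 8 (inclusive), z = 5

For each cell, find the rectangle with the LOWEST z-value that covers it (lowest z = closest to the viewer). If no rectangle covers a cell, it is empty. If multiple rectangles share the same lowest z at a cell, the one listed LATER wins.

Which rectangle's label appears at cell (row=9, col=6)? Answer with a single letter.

Answer: A

Derivation:
Check cell (9,6):
  A: rows 0-9 cols 5-7 z=3 -> covers; best now A (z=3)
  B: rows 6-11 cols 5-7 z=4 -> covers; best now A (z=3)
  C: rows 6-8 cols 4-8 -> outside (row miss)
Winner: A at z=3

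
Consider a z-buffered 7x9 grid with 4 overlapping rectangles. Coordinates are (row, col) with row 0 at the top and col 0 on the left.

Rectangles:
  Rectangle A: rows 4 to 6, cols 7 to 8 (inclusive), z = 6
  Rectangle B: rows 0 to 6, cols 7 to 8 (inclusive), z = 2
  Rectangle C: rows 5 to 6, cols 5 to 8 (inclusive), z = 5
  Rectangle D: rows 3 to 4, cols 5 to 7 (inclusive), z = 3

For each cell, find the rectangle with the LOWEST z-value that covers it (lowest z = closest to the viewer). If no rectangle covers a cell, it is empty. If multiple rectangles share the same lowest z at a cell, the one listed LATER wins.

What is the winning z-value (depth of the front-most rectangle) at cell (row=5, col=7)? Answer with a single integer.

Answer: 2

Derivation:
Check cell (5,7):
  A: rows 4-6 cols 7-8 z=6 -> covers; best now A (z=6)
  B: rows 0-6 cols 7-8 z=2 -> covers; best now B (z=2)
  C: rows 5-6 cols 5-8 z=5 -> covers; best now B (z=2)
  D: rows 3-4 cols 5-7 -> outside (row miss)
Winner: B at z=2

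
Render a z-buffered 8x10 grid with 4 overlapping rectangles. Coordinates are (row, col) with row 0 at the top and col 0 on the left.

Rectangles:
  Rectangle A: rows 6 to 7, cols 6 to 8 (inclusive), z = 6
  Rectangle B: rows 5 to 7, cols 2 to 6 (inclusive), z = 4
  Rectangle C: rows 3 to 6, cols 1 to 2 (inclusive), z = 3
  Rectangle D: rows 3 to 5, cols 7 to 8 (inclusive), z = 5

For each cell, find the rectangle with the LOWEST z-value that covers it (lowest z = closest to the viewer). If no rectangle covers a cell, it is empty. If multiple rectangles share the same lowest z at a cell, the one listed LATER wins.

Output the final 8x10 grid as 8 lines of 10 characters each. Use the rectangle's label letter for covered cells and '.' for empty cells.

..........
..........
..........
.CC....DD.
.CC....DD.
.CCBBBBDD.
.CCBBBBAA.
..BBBBBAA.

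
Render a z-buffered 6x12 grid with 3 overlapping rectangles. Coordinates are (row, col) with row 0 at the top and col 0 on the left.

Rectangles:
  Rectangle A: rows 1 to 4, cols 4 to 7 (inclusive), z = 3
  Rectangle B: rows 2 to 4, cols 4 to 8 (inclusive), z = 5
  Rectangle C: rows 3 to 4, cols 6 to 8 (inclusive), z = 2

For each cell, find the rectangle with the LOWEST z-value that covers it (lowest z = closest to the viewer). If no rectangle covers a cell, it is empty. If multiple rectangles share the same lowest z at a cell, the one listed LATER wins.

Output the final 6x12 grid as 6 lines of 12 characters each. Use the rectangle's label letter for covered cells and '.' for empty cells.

............
....AAAA....
....AAAAB...
....AACCC...
....AACCC...
............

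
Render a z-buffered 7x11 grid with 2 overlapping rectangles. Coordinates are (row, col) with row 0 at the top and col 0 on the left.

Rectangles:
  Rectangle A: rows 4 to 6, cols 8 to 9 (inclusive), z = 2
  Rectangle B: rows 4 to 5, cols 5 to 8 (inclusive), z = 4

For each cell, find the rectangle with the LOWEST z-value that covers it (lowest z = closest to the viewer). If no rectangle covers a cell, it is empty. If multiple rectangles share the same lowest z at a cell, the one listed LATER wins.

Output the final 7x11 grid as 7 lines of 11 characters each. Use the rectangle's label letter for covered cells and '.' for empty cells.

...........
...........
...........
...........
.....BBBAA.
.....BBBAA.
........AA.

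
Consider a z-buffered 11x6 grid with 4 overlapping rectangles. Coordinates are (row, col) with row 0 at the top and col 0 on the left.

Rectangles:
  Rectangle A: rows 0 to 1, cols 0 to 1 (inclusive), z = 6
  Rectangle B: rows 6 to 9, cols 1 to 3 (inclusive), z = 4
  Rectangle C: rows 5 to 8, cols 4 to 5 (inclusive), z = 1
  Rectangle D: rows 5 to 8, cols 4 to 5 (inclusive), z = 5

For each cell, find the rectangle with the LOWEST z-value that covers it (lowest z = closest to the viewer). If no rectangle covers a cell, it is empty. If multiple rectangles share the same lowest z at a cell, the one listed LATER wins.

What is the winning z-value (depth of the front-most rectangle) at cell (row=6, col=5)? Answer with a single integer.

Answer: 1

Derivation:
Check cell (6,5):
  A: rows 0-1 cols 0-1 -> outside (row miss)
  B: rows 6-9 cols 1-3 -> outside (col miss)
  C: rows 5-8 cols 4-5 z=1 -> covers; best now C (z=1)
  D: rows 5-8 cols 4-5 z=5 -> covers; best now C (z=1)
Winner: C at z=1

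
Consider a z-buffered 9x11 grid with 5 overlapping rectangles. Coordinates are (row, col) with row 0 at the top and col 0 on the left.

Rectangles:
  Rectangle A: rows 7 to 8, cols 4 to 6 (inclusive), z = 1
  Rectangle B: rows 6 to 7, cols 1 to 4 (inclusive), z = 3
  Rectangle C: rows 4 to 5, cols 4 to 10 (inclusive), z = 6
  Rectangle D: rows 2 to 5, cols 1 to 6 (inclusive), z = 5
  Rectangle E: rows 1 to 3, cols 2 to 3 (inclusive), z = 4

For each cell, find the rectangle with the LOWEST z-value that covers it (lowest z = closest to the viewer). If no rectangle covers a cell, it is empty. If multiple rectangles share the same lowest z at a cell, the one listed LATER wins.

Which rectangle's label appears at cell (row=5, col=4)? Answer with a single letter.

Check cell (5,4):
  A: rows 7-8 cols 4-6 -> outside (row miss)
  B: rows 6-7 cols 1-4 -> outside (row miss)
  C: rows 4-5 cols 4-10 z=6 -> covers; best now C (z=6)
  D: rows 2-5 cols 1-6 z=5 -> covers; best now D (z=5)
  E: rows 1-3 cols 2-3 -> outside (row miss)
Winner: D at z=5

Answer: D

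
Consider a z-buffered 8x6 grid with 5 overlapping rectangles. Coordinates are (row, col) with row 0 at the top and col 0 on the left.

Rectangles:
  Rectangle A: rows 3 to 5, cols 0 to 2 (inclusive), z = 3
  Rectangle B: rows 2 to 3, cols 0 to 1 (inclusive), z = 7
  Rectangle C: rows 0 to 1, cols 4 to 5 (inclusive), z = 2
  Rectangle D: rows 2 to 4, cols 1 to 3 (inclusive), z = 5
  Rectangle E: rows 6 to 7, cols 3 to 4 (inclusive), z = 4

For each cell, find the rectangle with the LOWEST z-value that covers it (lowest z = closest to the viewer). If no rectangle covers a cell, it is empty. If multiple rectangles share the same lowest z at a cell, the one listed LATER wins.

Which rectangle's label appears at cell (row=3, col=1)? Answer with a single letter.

Answer: A

Derivation:
Check cell (3,1):
  A: rows 3-5 cols 0-2 z=3 -> covers; best now A (z=3)
  B: rows 2-3 cols 0-1 z=7 -> covers; best now A (z=3)
  C: rows 0-1 cols 4-5 -> outside (row miss)
  D: rows 2-4 cols 1-3 z=5 -> covers; best now A (z=3)
  E: rows 6-7 cols 3-4 -> outside (row miss)
Winner: A at z=3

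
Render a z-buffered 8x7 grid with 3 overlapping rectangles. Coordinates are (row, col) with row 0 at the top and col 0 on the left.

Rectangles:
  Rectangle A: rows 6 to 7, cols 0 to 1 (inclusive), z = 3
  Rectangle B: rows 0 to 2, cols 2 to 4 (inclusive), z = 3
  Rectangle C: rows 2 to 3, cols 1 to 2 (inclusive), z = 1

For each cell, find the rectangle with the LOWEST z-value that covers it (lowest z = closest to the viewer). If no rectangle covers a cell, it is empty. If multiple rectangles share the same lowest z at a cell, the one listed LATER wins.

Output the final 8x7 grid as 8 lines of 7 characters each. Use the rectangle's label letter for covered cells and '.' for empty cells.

..BBB..
..BBB..
.CCBB..
.CC....
.......
.......
AA.....
AA.....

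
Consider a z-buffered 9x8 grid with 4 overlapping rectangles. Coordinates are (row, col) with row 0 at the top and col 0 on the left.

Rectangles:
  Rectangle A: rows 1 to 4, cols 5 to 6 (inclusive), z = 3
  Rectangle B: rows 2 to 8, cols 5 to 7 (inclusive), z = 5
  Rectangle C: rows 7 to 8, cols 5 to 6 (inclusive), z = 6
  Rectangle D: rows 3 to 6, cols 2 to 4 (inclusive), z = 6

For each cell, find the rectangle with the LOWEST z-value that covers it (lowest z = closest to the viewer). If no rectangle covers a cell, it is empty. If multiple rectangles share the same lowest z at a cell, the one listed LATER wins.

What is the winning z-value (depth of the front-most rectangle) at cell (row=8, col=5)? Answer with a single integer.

Answer: 5

Derivation:
Check cell (8,5):
  A: rows 1-4 cols 5-6 -> outside (row miss)
  B: rows 2-8 cols 5-7 z=5 -> covers; best now B (z=5)
  C: rows 7-8 cols 5-6 z=6 -> covers; best now B (z=5)
  D: rows 3-6 cols 2-4 -> outside (row miss)
Winner: B at z=5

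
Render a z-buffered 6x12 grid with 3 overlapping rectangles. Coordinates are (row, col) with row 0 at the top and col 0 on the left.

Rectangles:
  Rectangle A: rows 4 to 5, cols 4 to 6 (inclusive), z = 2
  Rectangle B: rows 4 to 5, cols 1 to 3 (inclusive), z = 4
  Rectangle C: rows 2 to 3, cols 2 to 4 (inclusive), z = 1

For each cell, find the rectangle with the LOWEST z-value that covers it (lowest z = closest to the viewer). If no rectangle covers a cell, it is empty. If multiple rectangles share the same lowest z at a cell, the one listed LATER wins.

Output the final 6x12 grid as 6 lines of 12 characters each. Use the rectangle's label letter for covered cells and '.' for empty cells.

............
............
..CCC.......
..CCC.......
.BBBAAA.....
.BBBAAA.....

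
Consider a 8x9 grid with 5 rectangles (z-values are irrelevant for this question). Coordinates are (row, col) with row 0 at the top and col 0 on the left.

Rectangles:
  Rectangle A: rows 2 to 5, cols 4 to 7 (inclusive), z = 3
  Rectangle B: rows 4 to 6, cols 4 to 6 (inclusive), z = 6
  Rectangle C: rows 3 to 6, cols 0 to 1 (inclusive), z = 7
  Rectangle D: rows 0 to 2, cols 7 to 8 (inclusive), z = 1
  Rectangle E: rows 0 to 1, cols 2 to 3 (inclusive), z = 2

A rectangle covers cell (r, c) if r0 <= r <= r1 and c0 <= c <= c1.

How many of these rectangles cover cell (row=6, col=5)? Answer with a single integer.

Answer: 1

Derivation:
Check cell (6,5):
  A: rows 2-5 cols 4-7 -> outside (row miss)
  B: rows 4-6 cols 4-6 -> covers
  C: rows 3-6 cols 0-1 -> outside (col miss)
  D: rows 0-2 cols 7-8 -> outside (row miss)
  E: rows 0-1 cols 2-3 -> outside (row miss)
Count covering = 1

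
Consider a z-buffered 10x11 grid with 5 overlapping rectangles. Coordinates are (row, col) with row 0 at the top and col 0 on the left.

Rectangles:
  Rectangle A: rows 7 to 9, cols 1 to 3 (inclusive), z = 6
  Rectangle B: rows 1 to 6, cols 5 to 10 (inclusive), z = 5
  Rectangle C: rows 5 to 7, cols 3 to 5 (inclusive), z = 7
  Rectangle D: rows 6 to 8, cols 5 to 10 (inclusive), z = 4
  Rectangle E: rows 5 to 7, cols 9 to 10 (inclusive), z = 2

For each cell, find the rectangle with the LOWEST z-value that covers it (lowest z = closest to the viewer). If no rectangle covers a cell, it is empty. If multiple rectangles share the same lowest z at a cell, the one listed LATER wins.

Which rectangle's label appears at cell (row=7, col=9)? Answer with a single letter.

Check cell (7,9):
  A: rows 7-9 cols 1-3 -> outside (col miss)
  B: rows 1-6 cols 5-10 -> outside (row miss)
  C: rows 5-7 cols 3-5 -> outside (col miss)
  D: rows 6-8 cols 5-10 z=4 -> covers; best now D (z=4)
  E: rows 5-7 cols 9-10 z=2 -> covers; best now E (z=2)
Winner: E at z=2

Answer: E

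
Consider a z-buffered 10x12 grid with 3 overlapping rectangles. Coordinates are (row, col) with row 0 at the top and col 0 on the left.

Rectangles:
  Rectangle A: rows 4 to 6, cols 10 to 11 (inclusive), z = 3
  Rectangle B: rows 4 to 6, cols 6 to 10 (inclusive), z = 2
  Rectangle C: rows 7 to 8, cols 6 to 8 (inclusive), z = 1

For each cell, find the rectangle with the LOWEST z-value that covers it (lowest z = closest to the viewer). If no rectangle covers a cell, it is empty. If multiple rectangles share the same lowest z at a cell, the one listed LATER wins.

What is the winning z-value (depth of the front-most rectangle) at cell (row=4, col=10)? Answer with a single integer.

Answer: 2

Derivation:
Check cell (4,10):
  A: rows 4-6 cols 10-11 z=3 -> covers; best now A (z=3)
  B: rows 4-6 cols 6-10 z=2 -> covers; best now B (z=2)
  C: rows 7-8 cols 6-8 -> outside (row miss)
Winner: B at z=2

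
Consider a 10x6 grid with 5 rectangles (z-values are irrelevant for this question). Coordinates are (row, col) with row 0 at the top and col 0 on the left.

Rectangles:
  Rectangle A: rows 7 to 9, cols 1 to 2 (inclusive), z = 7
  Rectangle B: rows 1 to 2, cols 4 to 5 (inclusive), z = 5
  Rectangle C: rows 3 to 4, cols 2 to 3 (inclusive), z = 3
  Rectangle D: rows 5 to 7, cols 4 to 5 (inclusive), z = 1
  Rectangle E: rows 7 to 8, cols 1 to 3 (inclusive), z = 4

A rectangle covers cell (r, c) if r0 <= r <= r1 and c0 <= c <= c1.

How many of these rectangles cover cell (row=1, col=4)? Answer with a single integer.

Check cell (1,4):
  A: rows 7-9 cols 1-2 -> outside (row miss)
  B: rows 1-2 cols 4-5 -> covers
  C: rows 3-4 cols 2-3 -> outside (row miss)
  D: rows 5-7 cols 4-5 -> outside (row miss)
  E: rows 7-8 cols 1-3 -> outside (row miss)
Count covering = 1

Answer: 1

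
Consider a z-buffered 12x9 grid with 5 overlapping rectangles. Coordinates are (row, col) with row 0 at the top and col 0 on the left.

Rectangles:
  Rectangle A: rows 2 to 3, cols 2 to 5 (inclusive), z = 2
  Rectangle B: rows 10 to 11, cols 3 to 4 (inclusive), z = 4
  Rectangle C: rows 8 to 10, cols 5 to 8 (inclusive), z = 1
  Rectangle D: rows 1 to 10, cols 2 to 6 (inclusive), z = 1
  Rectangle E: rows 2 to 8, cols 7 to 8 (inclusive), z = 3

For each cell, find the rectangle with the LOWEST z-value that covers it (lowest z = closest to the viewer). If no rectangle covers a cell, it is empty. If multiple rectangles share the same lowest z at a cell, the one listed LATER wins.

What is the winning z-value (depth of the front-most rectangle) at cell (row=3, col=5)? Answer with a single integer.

Answer: 1

Derivation:
Check cell (3,5):
  A: rows 2-3 cols 2-5 z=2 -> covers; best now A (z=2)
  B: rows 10-11 cols 3-4 -> outside (row miss)
  C: rows 8-10 cols 5-8 -> outside (row miss)
  D: rows 1-10 cols 2-6 z=1 -> covers; best now D (z=1)
  E: rows 2-8 cols 7-8 -> outside (col miss)
Winner: D at z=1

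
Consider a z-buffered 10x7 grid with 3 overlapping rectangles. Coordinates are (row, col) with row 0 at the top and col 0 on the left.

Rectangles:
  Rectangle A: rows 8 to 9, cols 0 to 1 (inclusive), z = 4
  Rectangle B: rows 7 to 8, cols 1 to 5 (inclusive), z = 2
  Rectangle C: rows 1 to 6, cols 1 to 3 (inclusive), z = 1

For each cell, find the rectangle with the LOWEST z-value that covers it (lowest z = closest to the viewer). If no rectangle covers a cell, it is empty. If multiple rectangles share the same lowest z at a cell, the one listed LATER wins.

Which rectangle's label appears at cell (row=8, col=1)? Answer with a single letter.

Answer: B

Derivation:
Check cell (8,1):
  A: rows 8-9 cols 0-1 z=4 -> covers; best now A (z=4)
  B: rows 7-8 cols 1-5 z=2 -> covers; best now B (z=2)
  C: rows 1-6 cols 1-3 -> outside (row miss)
Winner: B at z=2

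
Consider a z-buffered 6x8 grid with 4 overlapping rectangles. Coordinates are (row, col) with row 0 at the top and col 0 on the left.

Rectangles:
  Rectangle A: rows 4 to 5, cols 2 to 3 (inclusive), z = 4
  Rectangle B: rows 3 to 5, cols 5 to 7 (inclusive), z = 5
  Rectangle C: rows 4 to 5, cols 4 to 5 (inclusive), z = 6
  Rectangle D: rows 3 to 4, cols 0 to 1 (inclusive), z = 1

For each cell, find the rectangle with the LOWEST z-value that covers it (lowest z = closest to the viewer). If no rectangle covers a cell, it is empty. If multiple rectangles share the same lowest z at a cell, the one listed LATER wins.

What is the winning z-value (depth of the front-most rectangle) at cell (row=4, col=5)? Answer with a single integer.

Check cell (4,5):
  A: rows 4-5 cols 2-3 -> outside (col miss)
  B: rows 3-5 cols 5-7 z=5 -> covers; best now B (z=5)
  C: rows 4-5 cols 4-5 z=6 -> covers; best now B (z=5)
  D: rows 3-4 cols 0-1 -> outside (col miss)
Winner: B at z=5

Answer: 5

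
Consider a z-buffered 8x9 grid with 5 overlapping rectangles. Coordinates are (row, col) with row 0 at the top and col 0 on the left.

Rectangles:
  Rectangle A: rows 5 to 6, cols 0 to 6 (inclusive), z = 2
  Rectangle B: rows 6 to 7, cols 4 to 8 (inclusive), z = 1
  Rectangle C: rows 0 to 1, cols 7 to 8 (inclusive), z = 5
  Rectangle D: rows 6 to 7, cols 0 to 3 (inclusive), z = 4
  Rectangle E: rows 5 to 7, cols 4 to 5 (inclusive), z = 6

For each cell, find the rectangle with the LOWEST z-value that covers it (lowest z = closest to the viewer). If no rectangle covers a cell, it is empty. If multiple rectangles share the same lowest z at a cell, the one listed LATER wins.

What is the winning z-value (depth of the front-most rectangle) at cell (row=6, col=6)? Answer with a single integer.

Check cell (6,6):
  A: rows 5-6 cols 0-6 z=2 -> covers; best now A (z=2)
  B: rows 6-7 cols 4-8 z=1 -> covers; best now B (z=1)
  C: rows 0-1 cols 7-8 -> outside (row miss)
  D: rows 6-7 cols 0-3 -> outside (col miss)
  E: rows 5-7 cols 4-5 -> outside (col miss)
Winner: B at z=1

Answer: 1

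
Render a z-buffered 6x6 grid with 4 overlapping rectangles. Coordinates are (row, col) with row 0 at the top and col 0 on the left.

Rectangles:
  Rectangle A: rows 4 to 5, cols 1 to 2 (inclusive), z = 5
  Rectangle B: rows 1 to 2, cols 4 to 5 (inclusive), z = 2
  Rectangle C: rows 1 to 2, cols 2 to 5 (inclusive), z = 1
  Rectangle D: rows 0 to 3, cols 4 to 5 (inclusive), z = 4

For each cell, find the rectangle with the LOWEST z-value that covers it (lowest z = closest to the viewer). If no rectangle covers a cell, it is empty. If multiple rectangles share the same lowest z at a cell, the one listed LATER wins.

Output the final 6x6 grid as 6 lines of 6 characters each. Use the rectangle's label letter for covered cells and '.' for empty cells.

....DD
..CCCC
..CCCC
....DD
.AA...
.AA...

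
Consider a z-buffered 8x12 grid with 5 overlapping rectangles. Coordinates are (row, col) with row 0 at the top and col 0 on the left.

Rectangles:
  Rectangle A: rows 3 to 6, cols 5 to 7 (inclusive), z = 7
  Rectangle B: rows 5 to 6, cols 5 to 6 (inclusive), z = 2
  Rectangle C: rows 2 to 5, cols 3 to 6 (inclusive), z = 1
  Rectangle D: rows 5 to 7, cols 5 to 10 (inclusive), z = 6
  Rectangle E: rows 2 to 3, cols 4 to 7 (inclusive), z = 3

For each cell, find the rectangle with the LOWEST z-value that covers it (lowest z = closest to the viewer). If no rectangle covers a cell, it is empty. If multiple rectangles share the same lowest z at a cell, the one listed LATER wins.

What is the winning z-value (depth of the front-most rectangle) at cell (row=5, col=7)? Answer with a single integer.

Answer: 6

Derivation:
Check cell (5,7):
  A: rows 3-6 cols 5-7 z=7 -> covers; best now A (z=7)
  B: rows 5-6 cols 5-6 -> outside (col miss)
  C: rows 2-5 cols 3-6 -> outside (col miss)
  D: rows 5-7 cols 5-10 z=6 -> covers; best now D (z=6)
  E: rows 2-3 cols 4-7 -> outside (row miss)
Winner: D at z=6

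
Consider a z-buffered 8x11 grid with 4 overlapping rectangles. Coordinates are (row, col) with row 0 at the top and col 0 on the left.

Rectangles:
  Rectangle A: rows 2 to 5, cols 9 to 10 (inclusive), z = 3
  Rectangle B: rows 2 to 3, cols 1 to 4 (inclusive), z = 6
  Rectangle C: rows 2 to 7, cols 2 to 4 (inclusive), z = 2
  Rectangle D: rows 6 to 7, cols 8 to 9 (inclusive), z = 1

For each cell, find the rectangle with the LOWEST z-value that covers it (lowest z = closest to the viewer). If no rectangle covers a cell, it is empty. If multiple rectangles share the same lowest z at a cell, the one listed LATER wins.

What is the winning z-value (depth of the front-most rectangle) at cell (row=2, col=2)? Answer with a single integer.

Answer: 2

Derivation:
Check cell (2,2):
  A: rows 2-5 cols 9-10 -> outside (col miss)
  B: rows 2-3 cols 1-4 z=6 -> covers; best now B (z=6)
  C: rows 2-7 cols 2-4 z=2 -> covers; best now C (z=2)
  D: rows 6-7 cols 8-9 -> outside (row miss)
Winner: C at z=2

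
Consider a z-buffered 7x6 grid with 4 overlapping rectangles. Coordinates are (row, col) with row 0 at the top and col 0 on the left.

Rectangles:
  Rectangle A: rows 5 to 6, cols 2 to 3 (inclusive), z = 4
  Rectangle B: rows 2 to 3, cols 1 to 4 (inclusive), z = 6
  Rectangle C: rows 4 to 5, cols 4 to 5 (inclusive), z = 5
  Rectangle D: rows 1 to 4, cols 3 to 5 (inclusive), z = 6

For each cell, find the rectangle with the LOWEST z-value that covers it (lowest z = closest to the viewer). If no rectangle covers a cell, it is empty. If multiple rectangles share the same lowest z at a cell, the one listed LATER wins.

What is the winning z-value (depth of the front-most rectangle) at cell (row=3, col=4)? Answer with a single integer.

Answer: 6

Derivation:
Check cell (3,4):
  A: rows 5-6 cols 2-3 -> outside (row miss)
  B: rows 2-3 cols 1-4 z=6 -> covers; best now B (z=6)
  C: rows 4-5 cols 4-5 -> outside (row miss)
  D: rows 1-4 cols 3-5 z=6 -> covers; best now D (z=6)
Winner: D at z=6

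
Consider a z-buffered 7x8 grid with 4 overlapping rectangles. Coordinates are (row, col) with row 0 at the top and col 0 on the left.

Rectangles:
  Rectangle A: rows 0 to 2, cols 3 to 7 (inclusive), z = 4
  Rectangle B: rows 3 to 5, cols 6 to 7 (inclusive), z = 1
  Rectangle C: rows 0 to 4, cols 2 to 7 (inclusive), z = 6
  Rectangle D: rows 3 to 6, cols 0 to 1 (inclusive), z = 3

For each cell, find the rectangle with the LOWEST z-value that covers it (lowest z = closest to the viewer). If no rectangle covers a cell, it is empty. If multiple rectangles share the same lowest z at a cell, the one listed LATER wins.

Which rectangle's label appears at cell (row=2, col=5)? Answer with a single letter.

Answer: A

Derivation:
Check cell (2,5):
  A: rows 0-2 cols 3-7 z=4 -> covers; best now A (z=4)
  B: rows 3-5 cols 6-7 -> outside (row miss)
  C: rows 0-4 cols 2-7 z=6 -> covers; best now A (z=4)
  D: rows 3-6 cols 0-1 -> outside (row miss)
Winner: A at z=4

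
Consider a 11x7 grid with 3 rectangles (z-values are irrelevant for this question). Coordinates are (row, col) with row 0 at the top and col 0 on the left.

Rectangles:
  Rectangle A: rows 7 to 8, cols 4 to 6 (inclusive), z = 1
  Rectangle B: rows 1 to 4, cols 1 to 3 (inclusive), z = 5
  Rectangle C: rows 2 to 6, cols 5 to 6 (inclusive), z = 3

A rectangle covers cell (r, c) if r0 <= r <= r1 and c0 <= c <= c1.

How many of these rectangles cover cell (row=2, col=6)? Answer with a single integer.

Answer: 1

Derivation:
Check cell (2,6):
  A: rows 7-8 cols 4-6 -> outside (row miss)
  B: rows 1-4 cols 1-3 -> outside (col miss)
  C: rows 2-6 cols 5-6 -> covers
Count covering = 1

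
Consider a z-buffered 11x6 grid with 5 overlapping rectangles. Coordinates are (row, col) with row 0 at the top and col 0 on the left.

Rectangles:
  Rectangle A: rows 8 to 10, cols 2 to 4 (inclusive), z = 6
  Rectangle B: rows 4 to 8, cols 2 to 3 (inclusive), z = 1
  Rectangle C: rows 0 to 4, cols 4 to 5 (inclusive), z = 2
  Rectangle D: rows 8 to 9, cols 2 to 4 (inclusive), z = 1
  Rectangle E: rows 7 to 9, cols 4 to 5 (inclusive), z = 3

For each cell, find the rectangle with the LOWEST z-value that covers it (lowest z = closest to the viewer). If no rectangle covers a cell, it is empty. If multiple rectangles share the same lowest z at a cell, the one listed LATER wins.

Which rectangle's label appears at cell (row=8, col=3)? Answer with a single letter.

Answer: D

Derivation:
Check cell (8,3):
  A: rows 8-10 cols 2-4 z=6 -> covers; best now A (z=6)
  B: rows 4-8 cols 2-3 z=1 -> covers; best now B (z=1)
  C: rows 0-4 cols 4-5 -> outside (row miss)
  D: rows 8-9 cols 2-4 z=1 -> covers; best now D (z=1)
  E: rows 7-9 cols 4-5 -> outside (col miss)
Winner: D at z=1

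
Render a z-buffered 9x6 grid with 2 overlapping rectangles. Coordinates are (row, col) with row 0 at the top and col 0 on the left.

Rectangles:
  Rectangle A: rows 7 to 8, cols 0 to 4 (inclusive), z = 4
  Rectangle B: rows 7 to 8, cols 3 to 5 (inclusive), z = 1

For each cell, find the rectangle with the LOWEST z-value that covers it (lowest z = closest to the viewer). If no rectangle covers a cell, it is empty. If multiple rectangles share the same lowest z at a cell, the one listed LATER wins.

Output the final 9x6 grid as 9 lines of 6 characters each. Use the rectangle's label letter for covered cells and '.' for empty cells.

......
......
......
......
......
......
......
AAABBB
AAABBB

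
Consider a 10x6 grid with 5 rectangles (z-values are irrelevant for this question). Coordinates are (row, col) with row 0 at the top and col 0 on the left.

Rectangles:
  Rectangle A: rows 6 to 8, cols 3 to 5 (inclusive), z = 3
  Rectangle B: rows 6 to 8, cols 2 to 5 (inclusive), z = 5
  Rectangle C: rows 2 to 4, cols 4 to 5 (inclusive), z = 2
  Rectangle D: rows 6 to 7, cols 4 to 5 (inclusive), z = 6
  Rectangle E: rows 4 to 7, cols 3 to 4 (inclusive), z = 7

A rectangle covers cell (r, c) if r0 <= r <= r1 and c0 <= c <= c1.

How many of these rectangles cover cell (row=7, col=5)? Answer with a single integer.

Answer: 3

Derivation:
Check cell (7,5):
  A: rows 6-8 cols 3-5 -> covers
  B: rows 6-8 cols 2-5 -> covers
  C: rows 2-4 cols 4-5 -> outside (row miss)
  D: rows 6-7 cols 4-5 -> covers
  E: rows 4-7 cols 3-4 -> outside (col miss)
Count covering = 3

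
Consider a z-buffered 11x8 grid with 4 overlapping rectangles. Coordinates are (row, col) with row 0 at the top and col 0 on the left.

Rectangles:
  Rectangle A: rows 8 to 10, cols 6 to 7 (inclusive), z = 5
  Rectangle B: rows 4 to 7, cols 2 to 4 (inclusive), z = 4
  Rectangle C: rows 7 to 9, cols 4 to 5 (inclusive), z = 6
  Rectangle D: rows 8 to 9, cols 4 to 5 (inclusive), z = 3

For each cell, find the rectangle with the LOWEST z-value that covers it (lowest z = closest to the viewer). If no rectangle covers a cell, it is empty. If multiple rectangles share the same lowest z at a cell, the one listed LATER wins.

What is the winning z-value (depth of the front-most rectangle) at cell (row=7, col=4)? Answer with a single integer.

Check cell (7,4):
  A: rows 8-10 cols 6-7 -> outside (row miss)
  B: rows 4-7 cols 2-4 z=4 -> covers; best now B (z=4)
  C: rows 7-9 cols 4-5 z=6 -> covers; best now B (z=4)
  D: rows 8-9 cols 4-5 -> outside (row miss)
Winner: B at z=4

Answer: 4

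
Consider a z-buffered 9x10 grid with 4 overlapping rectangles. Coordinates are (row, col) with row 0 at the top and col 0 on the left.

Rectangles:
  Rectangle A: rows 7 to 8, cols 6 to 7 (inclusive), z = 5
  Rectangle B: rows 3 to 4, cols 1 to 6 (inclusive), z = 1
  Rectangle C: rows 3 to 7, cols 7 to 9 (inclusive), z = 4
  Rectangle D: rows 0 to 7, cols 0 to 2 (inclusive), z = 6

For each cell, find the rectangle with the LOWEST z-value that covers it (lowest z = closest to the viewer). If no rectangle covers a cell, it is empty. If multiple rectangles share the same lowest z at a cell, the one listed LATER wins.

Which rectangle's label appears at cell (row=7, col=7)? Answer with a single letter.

Check cell (7,7):
  A: rows 7-8 cols 6-7 z=5 -> covers; best now A (z=5)
  B: rows 3-4 cols 1-6 -> outside (row miss)
  C: rows 3-7 cols 7-9 z=4 -> covers; best now C (z=4)
  D: rows 0-7 cols 0-2 -> outside (col miss)
Winner: C at z=4

Answer: C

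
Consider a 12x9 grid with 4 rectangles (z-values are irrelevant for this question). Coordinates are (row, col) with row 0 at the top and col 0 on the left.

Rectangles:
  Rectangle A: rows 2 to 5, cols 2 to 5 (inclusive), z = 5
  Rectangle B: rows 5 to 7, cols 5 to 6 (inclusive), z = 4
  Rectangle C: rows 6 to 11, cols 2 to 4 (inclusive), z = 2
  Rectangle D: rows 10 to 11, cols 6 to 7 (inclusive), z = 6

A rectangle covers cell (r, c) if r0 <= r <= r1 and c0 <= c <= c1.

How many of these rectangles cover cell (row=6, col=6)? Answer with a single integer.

Answer: 1

Derivation:
Check cell (6,6):
  A: rows 2-5 cols 2-5 -> outside (row miss)
  B: rows 5-7 cols 5-6 -> covers
  C: rows 6-11 cols 2-4 -> outside (col miss)
  D: rows 10-11 cols 6-7 -> outside (row miss)
Count covering = 1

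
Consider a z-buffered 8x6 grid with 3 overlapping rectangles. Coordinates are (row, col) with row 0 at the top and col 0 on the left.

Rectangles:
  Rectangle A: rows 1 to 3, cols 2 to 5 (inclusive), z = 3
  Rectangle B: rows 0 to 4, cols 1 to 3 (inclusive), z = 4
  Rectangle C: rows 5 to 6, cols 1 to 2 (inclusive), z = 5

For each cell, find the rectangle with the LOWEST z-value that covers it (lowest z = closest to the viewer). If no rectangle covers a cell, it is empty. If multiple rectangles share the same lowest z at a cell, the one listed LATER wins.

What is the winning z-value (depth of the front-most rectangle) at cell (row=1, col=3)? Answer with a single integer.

Check cell (1,3):
  A: rows 1-3 cols 2-5 z=3 -> covers; best now A (z=3)
  B: rows 0-4 cols 1-3 z=4 -> covers; best now A (z=3)
  C: rows 5-6 cols 1-2 -> outside (row miss)
Winner: A at z=3

Answer: 3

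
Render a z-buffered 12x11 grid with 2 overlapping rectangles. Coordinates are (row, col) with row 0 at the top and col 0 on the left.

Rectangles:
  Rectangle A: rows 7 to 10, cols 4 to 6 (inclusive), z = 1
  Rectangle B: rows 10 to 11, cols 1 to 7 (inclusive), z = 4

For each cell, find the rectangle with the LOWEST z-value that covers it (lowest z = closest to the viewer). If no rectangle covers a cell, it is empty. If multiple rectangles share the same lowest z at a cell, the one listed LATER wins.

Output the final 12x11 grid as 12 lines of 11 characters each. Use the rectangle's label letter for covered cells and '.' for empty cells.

...........
...........
...........
...........
...........
...........
...........
....AAA....
....AAA....
....AAA....
.BBBAAAB...
.BBBBBBB...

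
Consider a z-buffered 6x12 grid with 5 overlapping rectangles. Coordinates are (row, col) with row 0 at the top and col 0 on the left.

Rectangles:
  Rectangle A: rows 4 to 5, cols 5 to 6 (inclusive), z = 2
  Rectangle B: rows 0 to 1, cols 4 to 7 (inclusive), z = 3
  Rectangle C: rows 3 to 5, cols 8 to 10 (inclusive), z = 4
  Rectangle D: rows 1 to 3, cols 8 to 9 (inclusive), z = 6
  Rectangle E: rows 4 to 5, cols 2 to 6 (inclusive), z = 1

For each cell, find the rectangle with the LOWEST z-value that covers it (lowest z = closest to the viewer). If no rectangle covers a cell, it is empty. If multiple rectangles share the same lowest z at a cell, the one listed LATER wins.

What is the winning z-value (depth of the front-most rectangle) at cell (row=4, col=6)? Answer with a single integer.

Check cell (4,6):
  A: rows 4-5 cols 5-6 z=2 -> covers; best now A (z=2)
  B: rows 0-1 cols 4-7 -> outside (row miss)
  C: rows 3-5 cols 8-10 -> outside (col miss)
  D: rows 1-3 cols 8-9 -> outside (row miss)
  E: rows 4-5 cols 2-6 z=1 -> covers; best now E (z=1)
Winner: E at z=1

Answer: 1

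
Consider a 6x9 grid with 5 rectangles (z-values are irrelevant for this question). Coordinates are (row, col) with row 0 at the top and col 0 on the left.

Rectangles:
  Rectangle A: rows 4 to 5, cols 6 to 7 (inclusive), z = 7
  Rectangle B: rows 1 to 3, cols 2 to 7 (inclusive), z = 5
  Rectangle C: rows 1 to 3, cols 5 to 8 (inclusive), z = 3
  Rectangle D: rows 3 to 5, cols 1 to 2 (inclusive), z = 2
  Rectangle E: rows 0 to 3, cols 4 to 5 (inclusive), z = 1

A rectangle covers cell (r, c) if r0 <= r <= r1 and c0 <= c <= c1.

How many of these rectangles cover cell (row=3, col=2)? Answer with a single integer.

Check cell (3,2):
  A: rows 4-5 cols 6-7 -> outside (row miss)
  B: rows 1-3 cols 2-7 -> covers
  C: rows 1-3 cols 5-8 -> outside (col miss)
  D: rows 3-5 cols 1-2 -> covers
  E: rows 0-3 cols 4-5 -> outside (col miss)
Count covering = 2

Answer: 2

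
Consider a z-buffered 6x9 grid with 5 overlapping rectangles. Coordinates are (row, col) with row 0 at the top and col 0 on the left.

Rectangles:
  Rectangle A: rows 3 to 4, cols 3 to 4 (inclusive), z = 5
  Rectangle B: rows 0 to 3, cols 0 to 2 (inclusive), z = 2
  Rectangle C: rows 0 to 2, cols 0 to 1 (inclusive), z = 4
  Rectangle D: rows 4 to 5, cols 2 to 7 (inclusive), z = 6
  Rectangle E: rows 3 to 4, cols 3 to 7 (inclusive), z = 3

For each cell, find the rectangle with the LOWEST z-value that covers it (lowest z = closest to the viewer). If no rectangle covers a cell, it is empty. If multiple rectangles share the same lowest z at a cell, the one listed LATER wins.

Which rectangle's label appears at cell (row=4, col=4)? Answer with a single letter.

Check cell (4,4):
  A: rows 3-4 cols 3-4 z=5 -> covers; best now A (z=5)
  B: rows 0-3 cols 0-2 -> outside (row miss)
  C: rows 0-2 cols 0-1 -> outside (row miss)
  D: rows 4-5 cols 2-7 z=6 -> covers; best now A (z=5)
  E: rows 3-4 cols 3-7 z=3 -> covers; best now E (z=3)
Winner: E at z=3

Answer: E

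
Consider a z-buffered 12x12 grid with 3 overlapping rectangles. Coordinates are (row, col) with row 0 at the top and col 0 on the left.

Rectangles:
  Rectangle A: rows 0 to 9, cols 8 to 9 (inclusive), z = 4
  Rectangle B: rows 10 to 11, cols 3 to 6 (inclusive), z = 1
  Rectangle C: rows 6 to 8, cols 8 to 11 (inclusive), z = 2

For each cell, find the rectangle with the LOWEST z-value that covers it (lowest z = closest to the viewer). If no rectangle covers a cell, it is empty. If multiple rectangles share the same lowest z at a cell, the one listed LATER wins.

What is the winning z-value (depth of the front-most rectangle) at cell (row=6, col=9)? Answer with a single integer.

Answer: 2

Derivation:
Check cell (6,9):
  A: rows 0-9 cols 8-9 z=4 -> covers; best now A (z=4)
  B: rows 10-11 cols 3-6 -> outside (row miss)
  C: rows 6-8 cols 8-11 z=2 -> covers; best now C (z=2)
Winner: C at z=2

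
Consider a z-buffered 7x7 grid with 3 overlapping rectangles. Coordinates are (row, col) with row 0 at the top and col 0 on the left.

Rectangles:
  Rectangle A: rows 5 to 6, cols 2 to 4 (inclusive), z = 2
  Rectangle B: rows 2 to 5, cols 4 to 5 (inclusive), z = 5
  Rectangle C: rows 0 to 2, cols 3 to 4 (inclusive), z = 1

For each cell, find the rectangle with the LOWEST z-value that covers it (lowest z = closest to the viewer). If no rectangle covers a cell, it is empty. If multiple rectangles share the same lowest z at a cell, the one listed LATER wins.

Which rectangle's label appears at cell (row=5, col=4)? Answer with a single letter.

Answer: A

Derivation:
Check cell (5,4):
  A: rows 5-6 cols 2-4 z=2 -> covers; best now A (z=2)
  B: rows 2-5 cols 4-5 z=5 -> covers; best now A (z=2)
  C: rows 0-2 cols 3-4 -> outside (row miss)
Winner: A at z=2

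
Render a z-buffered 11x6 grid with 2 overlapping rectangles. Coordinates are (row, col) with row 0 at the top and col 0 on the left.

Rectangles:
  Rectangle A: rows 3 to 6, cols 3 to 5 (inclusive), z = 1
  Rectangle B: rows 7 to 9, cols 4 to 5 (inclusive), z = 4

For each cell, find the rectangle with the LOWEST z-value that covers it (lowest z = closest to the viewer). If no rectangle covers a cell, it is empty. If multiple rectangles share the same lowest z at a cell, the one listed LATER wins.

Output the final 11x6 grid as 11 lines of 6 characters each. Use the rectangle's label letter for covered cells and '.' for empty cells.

......
......
......
...AAA
...AAA
...AAA
...AAA
....BB
....BB
....BB
......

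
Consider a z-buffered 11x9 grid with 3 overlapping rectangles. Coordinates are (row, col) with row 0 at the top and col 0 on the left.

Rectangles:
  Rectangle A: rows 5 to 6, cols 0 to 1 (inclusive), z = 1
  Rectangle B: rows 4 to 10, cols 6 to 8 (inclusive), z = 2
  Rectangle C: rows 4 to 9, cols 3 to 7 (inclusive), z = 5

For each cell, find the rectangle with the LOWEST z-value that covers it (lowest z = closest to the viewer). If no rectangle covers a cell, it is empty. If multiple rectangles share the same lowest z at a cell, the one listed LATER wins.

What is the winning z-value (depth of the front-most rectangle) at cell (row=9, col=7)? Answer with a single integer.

Check cell (9,7):
  A: rows 5-6 cols 0-1 -> outside (row miss)
  B: rows 4-10 cols 6-8 z=2 -> covers; best now B (z=2)
  C: rows 4-9 cols 3-7 z=5 -> covers; best now B (z=2)
Winner: B at z=2

Answer: 2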